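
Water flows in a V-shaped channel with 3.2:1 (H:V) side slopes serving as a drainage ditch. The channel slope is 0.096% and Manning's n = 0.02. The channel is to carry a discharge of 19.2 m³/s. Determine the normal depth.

y_n = 2 m

Manning's equation rearranged: A R^(2/3) = nQ / (1·√S) = 0.02 × 19.2 / (√0.00096) = 12.39.
Trying y = 1.71 m: A R^(2/3) = 8.171 — low.
Trying y = 2.41 m: A R^(2/3) = 20.4 — high.
Trying y = 2 m: A R^(2/3) = 12.41 — close enough.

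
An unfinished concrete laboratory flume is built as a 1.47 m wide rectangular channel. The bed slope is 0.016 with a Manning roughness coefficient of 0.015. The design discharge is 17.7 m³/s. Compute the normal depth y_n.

Manning's equation rearranged: A R^(2/3) = nQ / (1·√S) = 0.015 × 17.7 / (√0.016) = 2.099.
Trying y = 2.66 m: A R^(2/3) = 2.707 — high.
Trying y = 1.66 m: A R^(2/3) = 1.557 — low.
Trying y = 2.14 m: A R^(2/3) = 2.104 — matches.

y_n = 2.14 m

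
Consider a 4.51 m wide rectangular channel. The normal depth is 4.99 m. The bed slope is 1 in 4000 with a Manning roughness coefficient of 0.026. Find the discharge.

Flow area A = b·y = 4.51 × 4.99 = 22.5 m². Wetted perimeter P = b + 2y = 4.51 + 2×4.99 = 14.49 m.
Hydraulic radius R = A/P = 22.5/14.49 = 1.553 m.
Manning's equation: Q = (1/n) A R^(2/3) S^(1/2) = (1/0.026) × 22.5 × 1.553^(2/3) × 0.00025^(1/2) = 18.4 m³/s.

Q = 18.4 m³/s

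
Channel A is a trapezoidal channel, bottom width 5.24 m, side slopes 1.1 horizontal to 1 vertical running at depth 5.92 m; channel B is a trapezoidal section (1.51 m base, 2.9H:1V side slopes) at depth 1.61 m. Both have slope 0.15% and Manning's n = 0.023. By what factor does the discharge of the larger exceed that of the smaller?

16.1

Channel A: With bottom width b = 5.24 m and side slope z = 1.1: A = (b + zy)y = (5.24 + 1.1×5.92)×5.92 = 69.57 m²; P = b + 2y√(1+z²) = 5.24 + 2×5.92×1.487 = 22.84 m. Hydraulic radius R = A/P = 69.57/22.84 = 3.046 m. Q_A = (1/0.023)·69.57·3.046^(2/3)·√0.0015 = 246.2 m³/s.
Channel B: With bottom width b = 1.51 m and side slope z = 2.9: A = (b + zy)y = (1.51 + 2.9×1.61)×1.61 = 9.948 m²; P = b + 2y√(1+z²) = 1.51 + 2×1.61×3.068 = 11.39 m. Hydraulic radius R = A/P = 9.948/11.39 = 0.8736 m. Q_B = (1/0.023)·9.948·0.8736^(2/3)·√0.0015 = 15.31 m³/s.
The larger discharge is 246.2 m³/s and the smaller is 15.31 m³/s; the ratio is 16.1.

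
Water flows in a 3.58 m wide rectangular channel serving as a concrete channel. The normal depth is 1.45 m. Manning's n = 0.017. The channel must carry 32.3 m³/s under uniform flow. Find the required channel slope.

S = 0.015

Flow area A = b·y = 3.58 × 1.45 = 5.191 m². Wetted perimeter P = b + 2y = 3.58 + 2×1.45 = 6.48 m.
Hydraulic radius R = A/P = 5.191/6.48 = 0.8011 m.
From Manning's equation, S = [nQ / (1 A R^(2/3))]² = [0.017 × 32.3 / (1 × 5.191 × 0.8011^(2/3))]² = 0.015.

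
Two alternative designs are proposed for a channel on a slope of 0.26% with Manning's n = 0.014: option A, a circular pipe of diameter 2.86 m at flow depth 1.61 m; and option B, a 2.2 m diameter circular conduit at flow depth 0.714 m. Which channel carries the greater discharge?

Channel A: For a circular section of diameter D = 2.86 m at depth y = 1.61 m, the central angle is θ = 2 arccos(1 − 2y/D) = 3.394 rad. Then A = (D²/8)(θ − sin θ) = 3.726 m² and P = Dθ/2 = 4.853 m. Hydraulic radius R = A/P = 3.726/4.853 = 0.7676 m. Q_A = (1/0.014)·3.726·0.7676^(2/3)·√0.0026 = 11.38 m³/s.
Channel B: For a circular section of diameter D = 2.2 m at depth y = 0.714 m, the central angle is θ = 2 arccos(1 − 2y/D) = 2.425 rad. Then A = (D²/8)(θ − sin θ) = 1.069 m² and P = Dθ/2 = 2.667 m. Hydraulic radius R = A/P = 1.069/2.667 = 0.4009 m. Q_B = (1/0.014)·1.069·0.4009^(2/3)·√0.0026 = 2.117 m³/s.
Q_A = 11.38 m³/s vs Q_B = 2.117 m³/s, so channel A carries more.

channel A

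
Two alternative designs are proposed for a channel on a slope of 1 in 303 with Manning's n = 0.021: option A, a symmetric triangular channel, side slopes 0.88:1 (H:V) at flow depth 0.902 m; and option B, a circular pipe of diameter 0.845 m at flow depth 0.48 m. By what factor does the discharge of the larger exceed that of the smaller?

2.6

Channel A: For a triangular section with side slope z = 0.88: A = zy² = 0.88×0.902² = 0.716 m²; P = 2y√(1+z²) = 2×0.902×1.332 = 2.403 m. Hydraulic radius R = A/P = 0.716/2.403 = 0.2979 m. Q_A = (1/0.021)·0.716·0.2979^(2/3)·√0.0033 = 0.8737 m³/s.
Channel B: For a circular section of diameter D = 0.845 m at depth y = 0.48 m, the central angle is θ = 2 arccos(1 − 2y/D) = 3.415 rad. Then A = (D²/8)(θ − sin θ) = 0.3288 m² and P = Dθ/2 = 1.443 m. Hydraulic radius R = A/P = 0.3288/1.443 = 0.2279 m. Q_B = (1/0.021)·0.3288·0.2279^(2/3)·√0.0033 = 0.3357 m³/s.
The larger discharge is 0.8737 m³/s and the smaller is 0.3357 m³/s; the ratio is 2.6.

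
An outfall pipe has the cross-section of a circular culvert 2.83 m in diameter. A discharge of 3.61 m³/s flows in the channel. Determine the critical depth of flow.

y_c = 0.817 m

At critical depth, Q² T / (g A³) = 1, i.e. A³/T = Q²/g = 3.61²/9.81 = 1.328.
At y = 0.927 m: A³/T = 2.166 — high.
At y = 0.639 m: A³/T = 0.51 — low.
At y = 0.817 m: A³/T = 1.328 — close enough.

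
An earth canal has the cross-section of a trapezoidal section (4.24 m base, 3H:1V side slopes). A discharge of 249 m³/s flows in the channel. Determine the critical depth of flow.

y_c = 3.62 m

At critical depth, Q² T / (g A³) = 1, i.e. A³/T = Q²/g = 249²/9.81 = 6320.
Try y = 4.51 m: A³/T = 16450 — over.
Try y = 3.17 m: A³/T = 3560 — short.
Try y = 3.62 m: A³/T = 6291 — matches.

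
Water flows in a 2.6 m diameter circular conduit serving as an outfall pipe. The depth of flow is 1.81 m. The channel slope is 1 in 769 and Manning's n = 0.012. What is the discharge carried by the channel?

For a circular section of diameter D = 2.6 m at depth y = 1.81 m, the central angle is θ = 2 arccos(1 − 2y/D) = 3.948 rad. Then A = (D²/8)(θ − sin θ) = 3.946 m² and P = Dθ/2 = 5.132 m.
Hydraulic radius R = A/P = 3.946/5.132 = 0.7688 m.
Manning's equation: Q = (1/n) A R^(2/3) S^(1/2) = (1/0.012) × 3.946 × 0.7688^(2/3) × 0.0013^(1/2) = 9.95 m³/s.

Q = 9.95 m³/s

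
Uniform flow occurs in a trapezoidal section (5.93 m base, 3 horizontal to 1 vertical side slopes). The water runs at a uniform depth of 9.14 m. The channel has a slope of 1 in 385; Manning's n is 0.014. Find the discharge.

Q = 3150 m³/s

With bottom width b = 5.93 m and side slope z = 3: A = (b + zy)y = (5.93 + 3×9.14)×9.14 = 304.8 m²; P = b + 2y√(1+z²) = 5.93 + 2×9.14×3.162 = 63.74 m.
Hydraulic radius R = A/P = 304.8/63.74 = 4.782 m.
Manning's equation: Q = (1/n) A R^(2/3) S^(1/2) = (1/0.014) × 304.8 × 4.782^(2/3) × 0.002597^(1/2) = 3150 m³/s.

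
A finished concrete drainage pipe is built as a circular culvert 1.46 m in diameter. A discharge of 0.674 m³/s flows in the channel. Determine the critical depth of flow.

At critical depth, Q² T / (g A³) = 1, i.e. A³/T = Q²/g = 0.674²/9.81 = 0.04631.
At y = 0.459 m: A³/T = 0.06753 — too large.
At y = 0.356 m: A³/T = 0.02516 — too small.
At y = 0.416 m: A³/T = 0.04612 — matches.

y_c = 0.416 m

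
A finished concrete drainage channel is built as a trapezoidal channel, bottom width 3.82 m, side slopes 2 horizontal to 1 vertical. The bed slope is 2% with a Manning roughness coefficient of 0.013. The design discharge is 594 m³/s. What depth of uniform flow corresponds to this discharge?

Manning's equation rearranged: A R^(2/3) = nQ / (1·√S) = 0.013 × 594 / (√0.02) = 54.6.
At y = 3.67 m: A R^(2/3) = 65.54 — too large.
At y = 2.74 m: A R^(2/3) = 34.65 — too small.
At y = 3.38 m: A R^(2/3) = 54.64 — matches.

y_n = 3.38 m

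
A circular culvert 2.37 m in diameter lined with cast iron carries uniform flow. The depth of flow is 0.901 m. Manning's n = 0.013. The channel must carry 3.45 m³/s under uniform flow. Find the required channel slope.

S = 0.00221

For a circular section of diameter D = 2.37 m at depth y = 0.901 m, the central angle is θ = 2 arccos(1 − 2y/D) = 2.658 rad. Then A = (D²/8)(θ − sin θ) = 1.539 m² and P = Dθ/2 = 3.149 m.
Hydraulic radius R = A/P = 1.539/3.149 = 0.4887 m.
From Manning's equation, S = [nQ / (1 A R^(2/3))]² = [0.013 × 3.45 / (1 × 1.539 × 0.4887^(2/3))]² = 0.00221.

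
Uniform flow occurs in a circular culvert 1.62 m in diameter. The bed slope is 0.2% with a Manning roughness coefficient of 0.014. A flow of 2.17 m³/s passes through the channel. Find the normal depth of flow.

Manning's equation rearranged: A R^(2/3) = nQ / (1·√S) = 0.014 × 2.17 / (√0.002) = 0.6793.
Trying y = 1.15 m: A R^(2/3) = 0.9619 — high.
Trying y = 0.906 m: A R^(2/3) = 0.6789 — ≈ 0.6793.

y_n = 0.906 m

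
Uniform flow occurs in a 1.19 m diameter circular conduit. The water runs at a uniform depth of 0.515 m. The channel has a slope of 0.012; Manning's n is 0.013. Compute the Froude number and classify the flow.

supercritical

For a circular section of diameter D = 1.19 m at depth y = 0.515 m, the central angle is θ = 2 arccos(1 − 2y/D) = 2.872 rad. Then A = (D²/8)(θ − sin θ) = 0.4612 m² and P = Dθ/2 = 1.709 m.
Hydraulic radius R = A/P = 0.4612/1.709 = 0.2699 m.
V = (1/n) R^(2/3) √S = (1/0.013) × 0.2699^(2/3) × √0.012 = 3.519 m/s. Hydraulic depth D_h = A/T = 0.4612/1.179 = 0.3911 m.
Froude number Fr = V/√(g·D_h) = 3.519/√(9.81×0.3911) = 1.8, which is greater than 1, so the flow is supercritical.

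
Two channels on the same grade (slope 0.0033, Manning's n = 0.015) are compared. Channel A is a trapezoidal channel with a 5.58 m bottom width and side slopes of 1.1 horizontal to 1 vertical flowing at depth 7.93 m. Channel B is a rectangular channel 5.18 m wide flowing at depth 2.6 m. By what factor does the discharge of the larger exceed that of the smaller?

17.5

Channel A: With bottom width b = 5.58 m and side slope z = 1.1: A = (b + zy)y = (5.58 + 1.1×7.93)×7.93 = 113.4 m²; P = b + 2y√(1+z²) = 5.58 + 2×7.93×1.487 = 29.16 m. Hydraulic radius R = A/P = 113.4/29.16 = 3.89 m. Q_A = (1/0.015)·113.4·3.89^(2/3)·√0.0033 = 1074 m³/s.
Channel B: Flow area A = b·y = 5.18 × 2.6 = 13.47 m². Wetted perimeter P = b + 2y = 5.18 + 2×2.6 = 10.38 m. Hydraulic radius R = A/P = 13.47/10.38 = 1.297 m. Q_B = (1/0.015)·13.47·1.297^(2/3)·√0.0033 = 61.36 m³/s.
The larger discharge is 1074 m³/s and the smaller is 61.36 m³/s; the ratio is 17.5.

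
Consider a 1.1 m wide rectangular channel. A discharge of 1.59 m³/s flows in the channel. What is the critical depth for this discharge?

y_c = 0.597 m

For a rectangular channel, critical depth y_c = (q²/g)^(1/3) where q = Q/b = 1.59/1.1 = 1.445 m²/s.
So y_c = (1.445²/9.81)^(1/3) = 0.597 m.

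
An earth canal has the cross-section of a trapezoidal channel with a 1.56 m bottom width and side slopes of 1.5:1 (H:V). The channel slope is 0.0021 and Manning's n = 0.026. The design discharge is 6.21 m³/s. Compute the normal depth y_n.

y_n = 1.27 m

Manning's equation rearranged: A R^(2/3) = nQ / (1·√S) = 0.026 × 6.21 / (√0.0021) = 3.523.
Trying y = 1.07 m: A R^(2/3) = 2.476 — low.
Trying y = 1.54 m: A R^(2/3) = 5.297 — high.
Trying y = 1.27 m: A R^(2/3) = 3.525 — ≈ 3.523.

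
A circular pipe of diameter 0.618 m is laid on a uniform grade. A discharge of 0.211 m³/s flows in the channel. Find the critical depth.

y_c = 0.294 m

At critical depth, Q² T / (g A³) = 1, i.e. A³/T = Q²/g = 0.211²/9.81 = 0.004538.
Trying y = 0.262 m: A³/T = 0.002904 — short.
Trying y = 0.328 m: A³/T = 0.006856 — over.
Trying y = 0.294 m: A³/T = 0.004514 — close enough.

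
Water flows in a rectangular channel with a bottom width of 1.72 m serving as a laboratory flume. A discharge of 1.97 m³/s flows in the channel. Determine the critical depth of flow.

y_c = 0.511 m

For a rectangular channel, critical depth y_c = (q²/g)^(1/3) where q = Q/b = 1.97/1.72 = 1.145 m²/s.
So y_c = (1.145²/9.81)^(1/3) = 0.511 m.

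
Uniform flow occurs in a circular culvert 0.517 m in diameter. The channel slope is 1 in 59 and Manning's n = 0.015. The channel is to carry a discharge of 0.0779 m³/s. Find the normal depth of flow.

y_n = 0.143 m

Manning's equation rearranged: A R^(2/3) = nQ / (1·√S) = 0.015 × 0.0779 / (√0.01695) = 0.008975.
At y = 0.158 m: A R^(2/3) = 0.01089 — high.
At y = 0.107 m: A R^(2/3) = 0.005036 — low.
At y = 0.143 m: A R^(2/3) = 0.008972 — close enough.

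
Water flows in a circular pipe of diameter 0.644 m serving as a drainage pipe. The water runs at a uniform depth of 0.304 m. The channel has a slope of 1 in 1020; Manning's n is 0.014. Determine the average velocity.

V = 0.646 m/s

For a circular section of diameter D = 0.644 m at depth y = 0.304 m, the central angle is θ = 2 arccos(1 − 2y/D) = 3.03 rad. Then A = (D²/8)(θ − sin θ) = 0.1513 m² and P = Dθ/2 = 0.9756 m.
Hydraulic radius R = A/P = 0.1513/0.9756 = 0.1551 m.
From Manning's equation, V = (1/n) R^(2/3) S^(1/2) = (1/0.014) × 0.1551^(2/3) × 0.0009804^(1/2) = 0.646 m/s.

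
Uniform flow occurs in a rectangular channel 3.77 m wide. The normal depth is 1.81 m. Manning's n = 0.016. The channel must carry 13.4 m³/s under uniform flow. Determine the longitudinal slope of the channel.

Flow area A = b·y = 3.77 × 1.81 = 6.824 m². Wetted perimeter P = b + 2y = 3.77 + 2×1.81 = 7.39 m.
Hydraulic radius R = A/P = 6.824/7.39 = 0.9234 m.
From Manning's equation, S = [nQ / (1 A R^(2/3))]² = [0.016 × 13.4 / (1 × 6.824 × 0.9234^(2/3))]² = 0.0011.

S = 0.0011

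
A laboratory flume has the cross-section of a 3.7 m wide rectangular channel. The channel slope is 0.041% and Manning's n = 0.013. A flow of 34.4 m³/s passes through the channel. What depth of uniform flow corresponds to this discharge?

Manning's equation rearranged: A R^(2/3) = nQ / (1·√S) = 0.013 × 34.4 / (√0.00041) = 22.09.
Trying y = 4.18 m: A R^(2/3) = 18.26 — short.
Trying y = 5.63 m: A R^(2/3) = 25.98 — over.
Trying y = 4.9 m: A R^(2/3) = 22.07 — ≈ 22.09.

y_n = 4.9 m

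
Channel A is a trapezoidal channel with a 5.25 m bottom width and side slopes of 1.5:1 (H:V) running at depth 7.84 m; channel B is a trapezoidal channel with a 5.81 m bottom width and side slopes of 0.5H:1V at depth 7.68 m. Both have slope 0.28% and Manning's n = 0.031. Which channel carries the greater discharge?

Channel A: With bottom width b = 5.25 m and side slope z = 1.5: A = (b + zy)y = (5.25 + 1.5×7.84)×7.84 = 133.4 m²; P = b + 2y√(1+z²) = 5.25 + 2×7.84×1.803 = 33.52 m. Hydraulic radius R = A/P = 133.4/33.52 = 3.979 m. Q_A = (1/0.031)·133.4·3.979^(2/3)·√0.0028 = 571.6 m³/s.
Channel B: With bottom width b = 5.81 m and side slope z = 0.5: A = (b + zy)y = (5.81 + 0.5×7.68)×7.68 = 74.11 m²; P = b + 2y√(1+z²) = 5.81 + 2×7.68×1.118 = 22.98 m. Hydraulic radius R = A/P = 74.11/22.98 = 3.225 m. Q_B = (1/0.031)·74.11·3.225^(2/3)·√0.0028 = 276.1 m³/s.
Q_A = 571.6 m³/s vs Q_B = 276.1 m³/s, so channel A carries more.

channel A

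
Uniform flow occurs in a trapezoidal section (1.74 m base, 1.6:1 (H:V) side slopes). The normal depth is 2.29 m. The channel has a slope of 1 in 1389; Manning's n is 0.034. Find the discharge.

With bottom width b = 1.74 m and side slope z = 1.6: A = (b + zy)y = (1.74 + 1.6×2.29)×2.29 = 12.38 m²; P = b + 2y√(1+z²) = 1.74 + 2×2.29×1.887 = 10.38 m.
Hydraulic radius R = A/P = 12.38/10.38 = 1.192 m.
Manning's equation: Q = (1/n) A R^(2/3) S^(1/2) = (1/0.034) × 12.38 × 1.192^(2/3) × 0.0007199^(1/2) = 11 m³/s.

Q = 11 m³/s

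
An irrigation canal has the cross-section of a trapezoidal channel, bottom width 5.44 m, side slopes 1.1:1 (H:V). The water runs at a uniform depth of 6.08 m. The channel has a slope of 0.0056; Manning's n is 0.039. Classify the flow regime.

With bottom width b = 5.44 m and side slope z = 1.1: A = (b + zy)y = (5.44 + 1.1×6.08)×6.08 = 73.74 m²; P = b + 2y√(1+z²) = 5.44 + 2×6.08×1.487 = 23.52 m.
Hydraulic radius R = A/P = 73.74/23.52 = 3.136 m.
V = (1/n) R^(2/3) √S = (1/0.039) × 3.136^(2/3) × √0.0056 = 4.111 m/s. Hydraulic depth D_h = A/T = 73.74/18.82 = 3.919 m.
Froude number Fr = V/√(g·D_h) = 4.111/√(9.81×3.919) = 0.663, which is less than 1, so the flow is subcritical.

subcritical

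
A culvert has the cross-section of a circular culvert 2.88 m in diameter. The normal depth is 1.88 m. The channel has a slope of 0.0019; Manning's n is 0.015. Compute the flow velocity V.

V = 2.57 m/s

For a circular section of diameter D = 2.88 m at depth y = 1.88 m, the central angle is θ = 2 arccos(1 − 2y/D) = 3.763 rad. Then A = (D²/8)(θ − sin θ) = 4.504 m² and P = Dθ/2 = 5.418 m.
Hydraulic radius R = A/P = 4.504/5.418 = 0.8313 m.
From Manning's equation, V = (1/n) R^(2/3) S^(1/2) = (1/0.015) × 0.8313^(2/3) × 0.0019^(1/2) = 2.57 m/s.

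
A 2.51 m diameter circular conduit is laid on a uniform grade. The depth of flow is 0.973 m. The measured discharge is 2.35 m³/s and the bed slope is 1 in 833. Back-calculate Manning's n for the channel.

n = 0.017

For a circular section of diameter D = 2.51 m at depth y = 0.973 m, the central angle is θ = 2 arccos(1 − 2y/D) = 2.688 rad. Then A = (D²/8)(θ − sin θ) = 1.772 m² and P = Dθ/2 = 3.374 m.
Hydraulic radius R = A/P = 1.772/3.374 = 0.5253 m.
Rearranging Manning's equation: n = (1/Q) A R^(2/3) S^(1/2) = (1/2.35) × 1.772 × 0.5253^(2/3) × √0.0012 = 0.017.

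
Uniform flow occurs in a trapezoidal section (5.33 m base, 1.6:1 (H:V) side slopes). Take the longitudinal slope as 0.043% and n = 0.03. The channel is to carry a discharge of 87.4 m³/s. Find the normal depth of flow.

y_n = 4.92 m

Manning's equation rearranged: A R^(2/3) = nQ / (1·√S) = 0.03 × 87.4 / (√0.00043) = 126.4.
Try y = 5.9 m: A R^(2/3) = 187.6 — over.
Try y = 4.11 m: A R^(2/3) = 86.45 — short.
Try y = 4.92 m: A R^(2/3) = 126.5 — matches.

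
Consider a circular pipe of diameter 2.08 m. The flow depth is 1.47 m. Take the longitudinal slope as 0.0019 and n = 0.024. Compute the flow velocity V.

V = 1.32 m/s

For a circular section of diameter D = 2.08 m at depth y = 1.47 m, the central angle is θ = 2 arccos(1 − 2y/D) = 3.994 rad. Then A = (D²/8)(θ − sin θ) = 2.567 m² and P = Dθ/2 = 4.154 m.
Hydraulic radius R = A/P = 2.567/4.154 = 0.618 m.
From Manning's equation, V = (1/n) R^(2/3) S^(1/2) = (1/0.024) × 0.618^(2/3) × 0.0019^(1/2) = 1.32 m/s.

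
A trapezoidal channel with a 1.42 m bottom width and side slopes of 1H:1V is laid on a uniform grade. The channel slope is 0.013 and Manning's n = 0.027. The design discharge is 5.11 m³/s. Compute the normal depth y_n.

y_n = 0.845 m

Manning's equation rearranged: A R^(2/3) = nQ / (1·√S) = 0.027 × 5.11 / (√0.013) = 1.21.
Trying y = 0.686 m: A R^(2/3) = 0.823 — low.
Trying y = 0.845 m: A R^(2/3) = 1.209 — ≈ 1.21.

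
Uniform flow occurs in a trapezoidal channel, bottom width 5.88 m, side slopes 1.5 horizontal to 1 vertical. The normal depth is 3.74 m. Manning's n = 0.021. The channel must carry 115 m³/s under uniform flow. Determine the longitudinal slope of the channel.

With bottom width b = 5.88 m and side slope z = 1.5: A = (b + zy)y = (5.88 + 1.5×3.74)×3.74 = 42.97 m²; P = b + 2y√(1+z²) = 5.88 + 2×3.74×1.803 = 19.36 m.
Hydraulic radius R = A/P = 42.97/19.36 = 2.219 m.
From Manning's equation, S = [nQ / (1 A R^(2/3))]² = [0.021 × 115 / (1 × 42.97 × 2.219^(2/3))]² = 0.00109.

S = 0.00109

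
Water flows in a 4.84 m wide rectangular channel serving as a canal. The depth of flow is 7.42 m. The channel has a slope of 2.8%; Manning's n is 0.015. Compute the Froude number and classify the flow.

supercritical

Flow area A = b·y = 4.84 × 7.42 = 35.91 m². Wetted perimeter P = b + 2y = 4.84 + 2×7.42 = 19.68 m.
Hydraulic radius R = A/P = 35.91/19.68 = 1.825 m.
V = (1/n) R^(2/3) √S = (1/0.015) × 1.825^(2/3) × √0.028 = 16.66 m/s. Hydraulic depth D_h = A/T = 35.91/4.84 = 7.42 m.
Froude number Fr = V/√(g·D_h) = 16.66/√(9.81×7.42) = 1.95, which is greater than 1, so the flow is supercritical.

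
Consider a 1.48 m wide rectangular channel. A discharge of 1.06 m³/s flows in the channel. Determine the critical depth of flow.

y_c = 0.374 m

For a rectangular channel, critical depth y_c = (q²/g)^(1/3) where q = Q/b = 1.06/1.48 = 0.7162 m²/s.
So y_c = (0.7162²/9.81)^(1/3) = 0.374 m.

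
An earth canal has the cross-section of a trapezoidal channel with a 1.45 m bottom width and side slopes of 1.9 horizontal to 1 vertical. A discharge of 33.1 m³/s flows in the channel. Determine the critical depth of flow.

At critical depth, Q² T / (g A³) = 1, i.e. A³/T = Q²/g = 33.1²/9.81 = 111.7.
Try y = 1.58 m: A³/T = 46.69 — short.
Try y = 2.2 m: A³/T = 193.7 — over.
Try y = 1.94 m: A³/T = 112.1 — close enough.

y_c = 1.94 m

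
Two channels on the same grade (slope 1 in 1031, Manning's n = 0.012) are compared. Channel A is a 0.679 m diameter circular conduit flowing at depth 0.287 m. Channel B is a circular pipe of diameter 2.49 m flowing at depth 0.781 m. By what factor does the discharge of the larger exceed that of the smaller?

Channel A: For a circular section of diameter D = 0.679 m at depth y = 0.287 m, the central angle is θ = 2 arccos(1 − 2y/D) = 2.831 rad. Then A = (D²/8)(θ − sin θ) = 0.1455 m² and P = Dθ/2 = 0.9611 m. Hydraulic radius R = A/P = 0.1455/0.9611 = 0.1514 m. Q_A = (1/0.012)·0.1455·0.1514^(2/3)·√0.0009699 = 0.1073 m³/s.
Channel B: For a circular section of diameter D = 2.49 m at depth y = 0.781 m, the central angle is θ = 2 arccos(1 − 2y/D) = 2.378 rad. Then A = (D²/8)(θ − sin θ) = 1.307 m² and P = Dθ/2 = 2.96 m. Hydraulic radius R = A/P = 1.307/2.96 = 0.4414 m. Q_B = (1/0.012)·1.307·0.4414^(2/3)·√0.0009699 = 1.966 m³/s.
The larger discharge is 1.966 m³/s and the smaller is 0.1073 m³/s; the ratio is 18.3.

18.3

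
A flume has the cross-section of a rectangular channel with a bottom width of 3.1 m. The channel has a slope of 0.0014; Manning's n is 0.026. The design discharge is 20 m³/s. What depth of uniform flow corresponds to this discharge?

y_n = 4.14 m

Manning's equation rearranged: A R^(2/3) = nQ / (1·√S) = 0.026 × 20 / (√0.0014) = 13.9.
At y = 3.31 m: A R^(2/3) = 10.64 — short.
At y = 4.6 m: A R^(2/3) = 15.74 — over.
At y = 4.14 m: A R^(2/3) = 13.91 — ≈ 13.9.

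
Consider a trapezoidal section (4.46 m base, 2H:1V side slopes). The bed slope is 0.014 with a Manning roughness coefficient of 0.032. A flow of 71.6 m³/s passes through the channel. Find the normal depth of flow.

y_n = 1.98 m

Manning's equation rearranged: A R^(2/3) = nQ / (1·√S) = 0.032 × 71.6 / (√0.014) = 19.36.
Trying y = 1.6 m: A R^(2/3) = 12.7 — too small.
Trying y = 2.26 m: A R^(2/3) = 25.32 — too large.
Trying y = 1.98 m: A R^(2/3) = 19.37 — ≈ 19.36.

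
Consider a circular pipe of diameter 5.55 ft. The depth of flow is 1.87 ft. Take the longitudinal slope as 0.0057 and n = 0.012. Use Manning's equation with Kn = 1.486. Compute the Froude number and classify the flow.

supercritical

For a circular section of diameter D = 5.55 ft at depth y = 1.87 ft, the central angle is θ = 2 arccos(1 − 2y/D) = 2.477 rad. Then A = (D²/8)(θ − sin θ) = 7.164 ft² and P = Dθ/2 = 6.874 ft.
Hydraulic radius R = A/P = 7.164/6.874 = 1.042 ft.
V = (1.486/n) R^(2/3) √S = (1.486/0.012) × 1.042^(2/3) × √0.0057 = 9.61 ft/s. Hydraulic depth D_h = A/T = 7.164/5.247 = 1.365 ft.
Froude number Fr = V/√(g·D_h) = 9.61/√(32.2×1.365) = 1.45, which is greater than 1, so the flow is supercritical.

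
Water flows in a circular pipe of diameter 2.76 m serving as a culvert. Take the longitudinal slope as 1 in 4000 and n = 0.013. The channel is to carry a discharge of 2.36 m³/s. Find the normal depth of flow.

y_n = 1.24 m

Manning's equation rearranged: A R^(2/3) = nQ / (1·√S) = 0.013 × 2.36 / (√0.00025) = 1.94.
Trying y = 1.41 m: A R^(2/3) = 2.422 — high.
Trying y = 0.93 m: A R^(2/3) = 1.143 — low.
Trying y = 1.24 m: A R^(2/3) = 1.94 — matches.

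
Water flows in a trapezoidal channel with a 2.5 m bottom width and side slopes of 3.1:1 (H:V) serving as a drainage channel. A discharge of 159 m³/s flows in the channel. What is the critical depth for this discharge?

y_c = 3.14 m

At critical depth, Q² T / (g A³) = 1, i.e. A³/T = Q²/g = 159²/9.81 = 2577.
Trying y = 2.32 m: A³/T = 673.3 — too small.
Trying y = 3.7 m: A³/T = 5428 — too large.
Trying y = 3.14 m: A³/T = 2580 — close enough.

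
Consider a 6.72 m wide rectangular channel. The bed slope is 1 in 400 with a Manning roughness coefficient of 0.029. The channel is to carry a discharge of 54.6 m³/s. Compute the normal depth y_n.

Manning's equation rearranged: A R^(2/3) = nQ / (1·√S) = 0.029 × 54.6 / (√0.0025) = 31.67.
Trying y = 2.42 m: A R^(2/3) = 20.42 — short.
Trying y = 4.24 m: A R^(2/3) = 43.32 — over.
Trying y = 3.34 m: A R^(2/3) = 31.66 — close enough.

y_n = 3.34 m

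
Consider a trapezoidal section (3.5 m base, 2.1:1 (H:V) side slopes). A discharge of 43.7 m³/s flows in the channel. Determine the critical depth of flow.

y_c = 1.78 m

At critical depth, Q² T / (g A³) = 1, i.e. A³/T = Q²/g = 43.7²/9.81 = 194.7.
Try y = 2.13 m: A³/T = 393.5 — too large.
Try y = 1.29 m: A³/T = 57.62 — too small.
Try y = 1.78 m: A³/T = 194.8 — close enough.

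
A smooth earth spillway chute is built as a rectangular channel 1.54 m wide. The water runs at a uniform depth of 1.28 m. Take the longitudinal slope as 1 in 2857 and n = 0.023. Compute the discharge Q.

Flow area A = b·y = 1.54 × 1.28 = 1.971 m². Wetted perimeter P = b + 2y = 1.54 + 2×1.28 = 4.1 m.
Hydraulic radius R = A/P = 1.971/4.1 = 0.4808 m.
Manning's equation: Q = (1/n) A R^(2/3) S^(1/2) = (1/0.023) × 1.971 × 0.4808^(2/3) × 0.00035^(1/2) = 0.984 m³/s.

Q = 0.984 m³/s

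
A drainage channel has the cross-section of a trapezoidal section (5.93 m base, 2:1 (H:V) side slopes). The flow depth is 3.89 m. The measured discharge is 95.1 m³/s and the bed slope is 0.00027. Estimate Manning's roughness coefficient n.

n = 0.016

With bottom width b = 5.93 m and side slope z = 2: A = (b + zy)y = (5.93 + 2×3.89)×3.89 = 53.33 m²; P = b + 2y√(1+z²) = 5.93 + 2×3.89×2.236 = 23.33 m.
Hydraulic radius R = A/P = 53.33/23.33 = 2.286 m.
Rearranging Manning's equation: n = (1/Q) A R^(2/3) S^(1/2) = (1/95.1) × 53.33 × 2.286^(2/3) × √0.00027 = 0.016.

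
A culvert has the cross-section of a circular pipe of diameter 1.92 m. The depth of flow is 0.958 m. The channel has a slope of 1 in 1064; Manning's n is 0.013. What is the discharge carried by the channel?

Q = 2.09 m³/s

For a circular section of diameter D = 1.92 m at depth y = 0.958 m, the central angle is θ = 2 arccos(1 − 2y/D) = 3.137 rad. Then A = (D²/8)(θ − sin θ) = 1.444 m² and P = Dθ/2 = 3.012 m.
Hydraulic radius R = A/P = 1.444/3.012 = 0.4794 m.
Manning's equation: Q = (1/n) A R^(2/3) S^(1/2) = (1/0.013) × 1.444 × 0.4794^(2/3) × 0.0009398^(1/2) = 2.09 m³/s.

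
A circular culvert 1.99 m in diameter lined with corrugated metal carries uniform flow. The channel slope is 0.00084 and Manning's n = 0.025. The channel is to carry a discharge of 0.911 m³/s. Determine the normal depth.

Manning's equation rearranged: A R^(2/3) = nQ / (1·√S) = 0.025 × 0.911 / (√0.00084) = 0.7858.
Try y = 0.779 m: A R^(2/3) = 0.6325 — low.
Try y = 0.97 m: A R^(2/3) = 0.9349 — high.
Try y = 0.878 m: A R^(2/3) = 0.7854 — matches.

y_n = 0.878 m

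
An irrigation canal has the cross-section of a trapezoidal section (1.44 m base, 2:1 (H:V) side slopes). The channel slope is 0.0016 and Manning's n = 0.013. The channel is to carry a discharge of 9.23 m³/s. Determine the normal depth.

y_n = 1.11 m

Manning's equation rearranged: A R^(2/3) = nQ / (1·√S) = 0.013 × 9.23 / (√0.0016) = 3.
At y = 0.856 m: A R^(2/3) = 1.727 — too small.
At y = 1.42 m: A R^(2/3) = 5.15 — too large.
At y = 1.11 m: A R^(2/3) = 2.999 — ≈ 3.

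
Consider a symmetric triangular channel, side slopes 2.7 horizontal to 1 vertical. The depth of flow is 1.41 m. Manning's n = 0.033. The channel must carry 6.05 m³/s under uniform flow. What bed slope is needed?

S = 0.0024

For a triangular section with side slope z = 2.7: A = zy² = 2.7×1.41² = 5.368 m²; P = 2y√(1+z²) = 2×1.41×2.879 = 8.119 m.
Hydraulic radius R = A/P = 5.368/8.119 = 0.6611 m.
From Manning's equation, S = [nQ / (1 A R^(2/3))]² = [0.033 × 6.05 / (1 × 5.368 × 0.6611^(2/3))]² = 0.0024.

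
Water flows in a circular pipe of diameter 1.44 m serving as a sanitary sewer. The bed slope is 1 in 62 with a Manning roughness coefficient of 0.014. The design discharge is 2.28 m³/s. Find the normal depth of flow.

Manning's equation rearranged: A R^(2/3) = nQ / (1·√S) = 0.014 × 2.28 / (√0.01613) = 0.2513.
Try y = 0.476 m: A R^(2/3) = 0.1945 — short.
Try y = 0.546 m: A R^(2/3) = 0.2517 — ≈ 0.2513.

y_n = 0.546 m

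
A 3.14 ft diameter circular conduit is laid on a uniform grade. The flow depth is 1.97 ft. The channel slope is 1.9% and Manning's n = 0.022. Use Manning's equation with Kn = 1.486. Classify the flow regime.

For a circular section of diameter D = 3.14 ft at depth y = 1.97 ft, the central angle is θ = 2 arccos(1 − 2y/D) = 3.657 rad. Then A = (D²/8)(θ − sin θ) = 5.114 ft² and P = Dθ/2 = 5.741 ft.
Hydraulic radius R = A/P = 5.114/5.741 = 0.8908 ft.
V = (1.486/n) R^(2/3) √S = (1.486/0.022) × 0.8908^(2/3) × √0.019 = 8.62 ft/s. Hydraulic depth D_h = A/T = 5.114/3.036 = 1.684 ft.
Froude number Fr = V/√(g·D_h) = 8.62/√(32.2×1.684) = 1.17, which is greater than 1, so the flow is supercritical.

supercritical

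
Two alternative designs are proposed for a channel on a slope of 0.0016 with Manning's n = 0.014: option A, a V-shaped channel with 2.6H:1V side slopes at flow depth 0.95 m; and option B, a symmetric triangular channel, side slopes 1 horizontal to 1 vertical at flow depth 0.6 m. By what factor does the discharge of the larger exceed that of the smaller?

Channel A: For a triangular section with side slope z = 2.6: A = zy² = 2.6×0.95² = 2.346 m²; P = 2y√(1+z²) = 2×0.95×2.786 = 5.293 m. Hydraulic radius R = A/P = 2.346/5.293 = 0.4433 m. Q_A = (1/0.014)·2.346·0.4433^(2/3)·√0.0016 = 3.898 m³/s.
Channel B: For a triangular section with side slope z = 1: A = zy² = 1×0.6² = 0.36 m²; P = 2y√(1+z²) = 2×0.6×1.414 = 1.697 m. Hydraulic radius R = A/P = 0.36/1.697 = 0.2121 m. Q_B = (1/0.014)·0.36·0.2121^(2/3)·√0.0016 = 0.3659 m³/s.
The larger discharge is 3.898 m³/s and the smaller is 0.3659 m³/s; the ratio is 10.7.

10.7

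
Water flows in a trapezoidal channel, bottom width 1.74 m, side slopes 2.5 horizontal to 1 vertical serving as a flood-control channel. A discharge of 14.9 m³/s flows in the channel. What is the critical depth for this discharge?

y_c = 1.19 m

At critical depth, Q² T / (g A³) = 1, i.e. A³/T = Q²/g = 14.9²/9.81 = 22.63.
Trying y = 1.47 m: A³/T = 55.49 — over.
Trying y = 1.19 m: A³/T = 22.97 — matches.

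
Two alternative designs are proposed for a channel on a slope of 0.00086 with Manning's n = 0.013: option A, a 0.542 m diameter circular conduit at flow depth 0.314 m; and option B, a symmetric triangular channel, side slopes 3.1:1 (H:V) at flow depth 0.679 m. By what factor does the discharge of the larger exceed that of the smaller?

Channel A: For a circular section of diameter D = 0.542 m at depth y = 0.314 m, the central angle is θ = 2 arccos(1 − 2y/D) = 3.46 rad. Then A = (D²/8)(θ − sin θ) = 0.1386 m² and P = Dθ/2 = 0.9377 m. Hydraulic radius R = A/P = 0.1386/0.9377 = 0.1478 m. Q_A = (1/0.013)·0.1386·0.1478^(2/3)·√0.00086 = 0.08737 m³/s.
Channel B: For a triangular section with side slope z = 3.1: A = zy² = 3.1×0.679² = 1.429 m²; P = 2y√(1+z²) = 2×0.679×3.257 = 4.423 m. Hydraulic radius R = A/P = 1.429/4.423 = 0.3231 m. Q_B = (1/0.013)·1.429·0.3231^(2/3)·√0.00086 = 1.518 m³/s.
The larger discharge is 1.518 m³/s and the smaller is 0.08737 m³/s; the ratio is 17.4.

17.4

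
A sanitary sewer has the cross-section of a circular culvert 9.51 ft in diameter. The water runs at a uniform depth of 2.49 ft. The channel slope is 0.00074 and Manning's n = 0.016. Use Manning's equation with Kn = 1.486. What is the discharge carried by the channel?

Q = 48 ft³/s

For a circular section of diameter D = 9.51 ft at depth y = 2.49 ft, the central angle is θ = 2 arccos(1 − 2y/D) = 2.149 rad. Then A = (D²/8)(θ − sin θ) = 14.82 ft² and P = Dθ/2 = 10.22 ft.
Hydraulic radius R = A/P = 14.82/10.22 = 1.451 ft.
Manning's equation: Q = (1.486/n) A R^(2/3) S^(1/2) = (1.486/0.016) × 14.82 × 1.451^(2/3) × 0.00074^(1/2) = 48 ft³/s.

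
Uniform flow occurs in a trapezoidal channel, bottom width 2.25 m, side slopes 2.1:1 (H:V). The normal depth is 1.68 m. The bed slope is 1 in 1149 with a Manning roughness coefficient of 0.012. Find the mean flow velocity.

V = 2.4 m/s

With bottom width b = 2.25 m and side slope z = 2.1: A = (b + zy)y = (2.25 + 2.1×1.68)×1.68 = 9.707 m²; P = b + 2y√(1+z²) = 2.25 + 2×1.68×2.326 = 10.07 m.
Hydraulic radius R = A/P = 9.707/10.07 = 0.9644 m.
From Manning's equation, V = (1/n) R^(2/3) S^(1/2) = (1/0.012) × 0.9644^(2/3) × 0.0008703^(1/2) = 2.4 m/s.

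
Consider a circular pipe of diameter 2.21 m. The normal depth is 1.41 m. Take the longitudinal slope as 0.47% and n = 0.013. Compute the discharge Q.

For a circular section of diameter D = 2.21 m at depth y = 1.41 m, the central angle is θ = 2 arccos(1 − 2y/D) = 3.701 rad. Then A = (D²/8)(θ − sin θ) = 2.583 m² and P = Dθ/2 = 4.089 m.
Hydraulic radius R = A/P = 2.583/4.089 = 0.6317 m.
Manning's equation: Q = (1/n) A R^(2/3) S^(1/2) = (1/0.013) × 2.583 × 0.6317^(2/3) × 0.0047^(1/2) = 10 m³/s.

Q = 10 m³/s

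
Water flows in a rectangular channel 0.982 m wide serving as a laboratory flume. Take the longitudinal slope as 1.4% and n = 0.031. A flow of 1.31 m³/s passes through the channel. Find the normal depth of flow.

y_n = 0.778 m

Manning's equation rearranged: A R^(2/3) = nQ / (1·√S) = 0.031 × 1.31 / (√0.014) = 0.3432.
Trying y = 0.588 m: A R^(2/3) = 0.2398 — low.
Trying y = 0.888 m: A R^(2/3) = 0.4047 — high.
Trying y = 0.778 m: A R^(2/3) = 0.3432 — matches.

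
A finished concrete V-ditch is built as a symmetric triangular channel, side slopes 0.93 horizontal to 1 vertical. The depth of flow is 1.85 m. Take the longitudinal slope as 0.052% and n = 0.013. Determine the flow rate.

For a triangular section with side slope z = 0.93: A = zy² = 0.93×1.85² = 3.183 m²; P = 2y√(1+z²) = 2×1.85×1.366 = 5.053 m.
Hydraulic radius R = A/P = 3.183/5.053 = 0.6299 m.
Manning's equation: Q = (1/n) A R^(2/3) S^(1/2) = (1/0.013) × 3.183 × 0.6299^(2/3) × 0.00052^(1/2) = 4.1 m³/s.

Q = 4.1 m³/s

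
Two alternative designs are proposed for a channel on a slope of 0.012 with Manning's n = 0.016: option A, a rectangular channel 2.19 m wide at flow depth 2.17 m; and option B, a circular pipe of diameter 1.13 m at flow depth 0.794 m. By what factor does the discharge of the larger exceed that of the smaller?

10.6

Channel A: Flow area A = b·y = 2.19 × 2.17 = 4.752 m². Wetted perimeter P = b + 2y = 2.19 + 2×2.17 = 6.53 m. Hydraulic radius R = A/P = 4.752/6.53 = 0.7278 m. Q_A = (1/0.016)·4.752·0.7278^(2/3)·√0.012 = 26.32 m³/s.
Channel B: For a circular section of diameter D = 1.13 m at depth y = 0.794 m, the central angle is θ = 2 arccos(1 − 2y/D) = 3.976 rad. Then A = (D²/8)(θ − sin θ) = 0.7529 m² and P = Dθ/2 = 2.247 m. Hydraulic radius R = A/P = 0.7529/2.247 = 0.3351 m. Q_B = (1/0.016)·0.7529·0.3351^(2/3)·√0.012 = 2.487 m³/s.
The larger discharge is 26.32 m³/s and the smaller is 2.487 m³/s; the ratio is 10.6.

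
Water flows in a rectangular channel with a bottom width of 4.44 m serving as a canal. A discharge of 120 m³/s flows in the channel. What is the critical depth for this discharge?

y_c = 4.21 m

For a rectangular channel, critical depth y_c = (q²/g)^(1/3) where q = Q/b = 120/4.44 = 27.03 m²/s.
So y_c = (27.03²/9.81)^(1/3) = 4.21 m.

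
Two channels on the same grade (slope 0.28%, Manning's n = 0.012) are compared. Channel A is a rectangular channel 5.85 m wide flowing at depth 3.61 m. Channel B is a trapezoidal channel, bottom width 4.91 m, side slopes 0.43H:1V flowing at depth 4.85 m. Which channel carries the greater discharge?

channel B

Channel A: Flow area A = b·y = 5.85 × 3.61 = 21.12 m². Wetted perimeter P = b + 2y = 5.85 + 2×3.61 = 13.07 m. Hydraulic radius R = A/P = 21.12/13.07 = 1.616 m. Q_A = (1/0.012)·21.12·1.616^(2/3)·√0.0028 = 128.2 m³/s.
Channel B: With bottom width b = 4.91 m and side slope z = 0.43: A = (b + zy)y = (4.91 + 0.43×4.85)×4.85 = 33.93 m²; P = b + 2y√(1+z²) = 4.91 + 2×4.85×1.089 = 15.47 m. Hydraulic radius R = A/P = 33.93/15.47 = 2.193 m. Q_B = (1/0.012)·33.93·2.193^(2/3)·√0.0028 = 252.6 m³/s.
Q_A = 128.2 m³/s vs Q_B = 252.6 m³/s, so channel B carries more.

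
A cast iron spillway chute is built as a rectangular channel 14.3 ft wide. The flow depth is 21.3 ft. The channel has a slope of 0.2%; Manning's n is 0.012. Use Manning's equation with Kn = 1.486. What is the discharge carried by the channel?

Flow area A = b·y = 14.3 × 21.3 = 304.6 ft². Wetted perimeter P = b + 2y = 14.3 + 2×21.3 = 56.9 ft.
Hydraulic radius R = A/P = 304.6/56.9 = 5.353 ft.
Manning's equation: Q = (1.486/n) A R^(2/3) S^(1/2) = (1.486/0.012) × 304.6 × 5.353^(2/3) × 0.002^(1/2) = 5160 ft³/s.

Q = 5160 ft³/s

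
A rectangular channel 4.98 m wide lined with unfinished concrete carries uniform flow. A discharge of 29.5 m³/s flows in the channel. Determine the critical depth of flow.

y_c = 1.53 m

For a rectangular channel, critical depth y_c = (q²/g)^(1/3) where q = Q/b = 29.5/4.98 = 5.924 m²/s.
So y_c = (5.924²/9.81)^(1/3) = 1.53 m.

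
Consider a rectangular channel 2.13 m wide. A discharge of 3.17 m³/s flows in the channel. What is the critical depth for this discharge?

y_c = 0.609 m

For a rectangular channel, critical depth y_c = (q²/g)^(1/3) where q = Q/b = 3.17/2.13 = 1.488 m²/s.
So y_c = (1.488²/9.81)^(1/3) = 0.609 m.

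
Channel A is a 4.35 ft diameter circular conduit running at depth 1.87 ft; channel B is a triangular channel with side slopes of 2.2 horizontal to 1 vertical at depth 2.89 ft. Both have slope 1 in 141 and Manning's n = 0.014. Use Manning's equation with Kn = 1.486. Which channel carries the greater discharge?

Channel A: For a circular section of diameter D = 4.35 ft at depth y = 1.87 ft, the central angle is θ = 2 arccos(1 − 2y/D) = 2.86 rad. Then A = (D²/8)(θ − sin θ) = 6.108 ft² and P = Dθ/2 = 6.221 ft. Hydraulic radius R = A/P = 6.108/6.221 = 0.9819 ft. Q_A = (1.486/0.014)·6.108·0.9819^(2/3)·√0.007092 = 53.94 ft³/s.
Channel B: For a triangular section with side slope z = 2.2: A = zy² = 2.2×2.89² = 18.37 ft²; P = 2y√(1+z²) = 2×2.89×2.417 = 13.97 ft. Hydraulic radius R = A/P = 18.37/13.97 = 1.315 ft. Q_B = (1.486/0.014)·18.37·1.315^(2/3)·√0.007092 = 197.2 ft³/s.
Q_A = 53.94 ft³/s vs Q_B = 197.2 ft³/s, so channel B carries more.

channel B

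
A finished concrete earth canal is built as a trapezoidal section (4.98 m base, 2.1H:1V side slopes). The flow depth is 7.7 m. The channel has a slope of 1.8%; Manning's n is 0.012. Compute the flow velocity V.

V = 28.1 m/s

With bottom width b = 4.98 m and side slope z = 2.1: A = (b + zy)y = (4.98 + 2.1×7.7)×7.7 = 162.9 m²; P = b + 2y√(1+z²) = 4.98 + 2×7.7×2.326 = 40.8 m.
Hydraulic radius R = A/P = 162.9/40.8 = 3.992 m.
From Manning's equation, V = (1/n) R^(2/3) S^(1/2) = (1/0.012) × 3.992^(2/3) × 0.018^(1/2) = 28.1 m/s.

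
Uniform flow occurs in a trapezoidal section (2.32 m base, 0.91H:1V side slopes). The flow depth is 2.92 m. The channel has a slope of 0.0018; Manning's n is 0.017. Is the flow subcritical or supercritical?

With bottom width b = 2.32 m and side slope z = 0.91: A = (b + zy)y = (2.32 + 0.91×2.92)×2.92 = 14.53 m²; P = b + 2y√(1+z²) = 2.32 + 2×2.92×1.352 = 10.22 m.
Hydraulic radius R = A/P = 14.53/10.22 = 1.423 m.
V = (1/n) R^(2/3) √S = (1/0.017) × 1.423^(2/3) × √0.0018 = 3.157 m/s. Hydraulic depth D_h = A/T = 14.53/7.634 = 1.904 m.
Froude number Fr = V/√(g·D_h) = 3.157/√(9.81×1.904) = 0.73, which is less than 1, so the flow is subcritical.

subcritical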